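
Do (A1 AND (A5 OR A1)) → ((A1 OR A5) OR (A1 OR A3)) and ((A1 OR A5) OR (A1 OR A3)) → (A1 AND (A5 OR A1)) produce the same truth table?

No, Converse is not equivalent to original (counterexample: A1=0, A5=0, A3=1)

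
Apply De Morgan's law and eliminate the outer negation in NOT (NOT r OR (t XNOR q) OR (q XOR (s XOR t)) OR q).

r AND NOT (t XNOR q) AND NOT (q XOR (s XOR t)) AND NOT q
De Morgan's: NOT(OR of terms) = AND of negations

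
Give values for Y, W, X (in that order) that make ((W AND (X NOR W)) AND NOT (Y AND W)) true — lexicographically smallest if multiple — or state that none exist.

UNSATISFIABLE - no assignment makes this expression true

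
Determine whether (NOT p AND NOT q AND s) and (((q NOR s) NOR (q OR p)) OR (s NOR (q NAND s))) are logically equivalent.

Yes, they are equivalent — the two output columns agree on all 8 assignments:
p | q | s | Expression 1 | Expression 2
---------------------------------------
0 | 0 | 0 | 0 | 0
0 | 0 | 1 | 1 | 1
0 | 1 | 0 | 0 | 0
0 | 1 | 1 | 0 | 0
1 | 0 | 0 | 0 | 0
1 | 0 | 1 | 0 | 0
1 | 1 | 0 | 0 | 0
1 | 1 | 1 | 0 | 0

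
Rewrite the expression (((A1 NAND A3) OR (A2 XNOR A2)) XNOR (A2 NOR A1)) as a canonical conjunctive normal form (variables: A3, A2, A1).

(A3 OR A2 OR NOT A1) AND (A3 OR NOT A2 OR A1) AND (A3 OR NOT A2 OR NOT A1) AND (NOT A3 OR A2 OR NOT A1) AND (NOT A3 OR NOT A2 OR A1) AND (NOT A3 OR NOT A2 OR NOT A1)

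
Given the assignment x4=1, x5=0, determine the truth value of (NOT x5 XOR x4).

Substituting: (NOT 0 XOR 1)
= 0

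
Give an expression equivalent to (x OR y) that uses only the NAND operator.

((x NAND x) NAND (y NAND y))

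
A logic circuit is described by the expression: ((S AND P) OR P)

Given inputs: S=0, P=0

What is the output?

Substituting: ((0 AND 0) OR 0)
= 0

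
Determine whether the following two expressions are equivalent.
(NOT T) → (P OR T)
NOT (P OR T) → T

Yes, Contrapositive is always equivalent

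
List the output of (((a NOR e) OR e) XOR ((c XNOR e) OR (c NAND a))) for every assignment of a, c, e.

a | c | e | Output
------------------
0 | 0 | 0 | 0
0 | 0 | 1 | 0
0 | 1 | 0 | 0
0 | 1 | 1 | 0
1 | 0 | 0 | 1
1 | 0 | 1 | 0
1 | 1 | 0 | 0
1 | 1 | 1 | 0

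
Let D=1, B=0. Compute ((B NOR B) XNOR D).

Substituting: ((0 NOR 0) XNOR 1)
= 1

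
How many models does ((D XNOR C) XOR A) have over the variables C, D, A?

Satisfying assignments: (0,0,0), (0,1,1), (1,0,1), (1,1,0)
Count: 4 out of 8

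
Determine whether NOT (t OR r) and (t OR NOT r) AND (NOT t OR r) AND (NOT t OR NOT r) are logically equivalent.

Yes, they are equivalent — the two output columns agree on all 4 assignments:
t | r | Expression 1 | Expression 2
-----------------------------------
0 | 0 | 1 | 1
0 | 1 | 0 | 0
1 | 0 | 0 | 0
1 | 1 | 0 | 0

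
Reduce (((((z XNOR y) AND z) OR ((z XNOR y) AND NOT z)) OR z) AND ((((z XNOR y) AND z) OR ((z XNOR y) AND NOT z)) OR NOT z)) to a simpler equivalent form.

By distribution ((E OR v) AND (E OR NOT v) = E) then distribution ((E AND v) OR (E AND NOT v) = E):
= (z XNOR y)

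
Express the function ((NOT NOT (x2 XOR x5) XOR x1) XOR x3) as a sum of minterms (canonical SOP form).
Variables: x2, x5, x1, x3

Σm(1, 2, 4, 7, 8, 11, 13, 14) = (NOT x2 AND NOT x5 AND NOT x1 AND x3) OR (NOT x2 AND NOT x5 AND x1 AND NOT x3) OR (NOT x2 AND x5 AND NOT x1 AND NOT x3) OR (NOT x2 AND x5 AND x1 AND x3) OR (x2 AND NOT x5 AND NOT x1 AND NOT x3) OR (x2 AND NOT x5 AND x1 AND x3) OR (x2 AND x5 AND NOT x1 AND x3) OR (x2 AND x5 AND x1 AND NOT x3)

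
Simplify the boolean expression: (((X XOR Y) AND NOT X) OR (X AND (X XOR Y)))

By distribution ((E AND v) OR (E AND NOT v) = E):
= (X XOR Y)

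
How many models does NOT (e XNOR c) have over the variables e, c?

Satisfying assignments: (0,1), (1,0)
Count: 2 out of 4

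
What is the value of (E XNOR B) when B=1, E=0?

Substituting: (0 XNOR 1)
= 0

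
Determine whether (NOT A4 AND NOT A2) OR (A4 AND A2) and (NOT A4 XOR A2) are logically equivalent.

Yes, they are equivalent — the two output columns agree on all 4 assignments:
A4 | A2 | Expression 1 | Expression 2
-------------------------------------
0 | 0 | 1 | 1
0 | 1 | 0 | 0
1 | 0 | 0 | 0
1 | 1 | 1 | 1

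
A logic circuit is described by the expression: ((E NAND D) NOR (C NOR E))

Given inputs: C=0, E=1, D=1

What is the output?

Substituting: ((1 NAND 1) NOR (0 NOR 1))
= 1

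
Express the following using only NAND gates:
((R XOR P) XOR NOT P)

((((R NAND (R NAND P)) NAND (P NAND (R NAND P))) NAND (((R NAND (R NAND P)) NAND (P NAND (R NAND P))) NAND (P NAND P))) NAND ((P NAND P) NAND (((R NAND (R NAND P)) NAND (P NAND (R NAND P))) NAND (P NAND P))))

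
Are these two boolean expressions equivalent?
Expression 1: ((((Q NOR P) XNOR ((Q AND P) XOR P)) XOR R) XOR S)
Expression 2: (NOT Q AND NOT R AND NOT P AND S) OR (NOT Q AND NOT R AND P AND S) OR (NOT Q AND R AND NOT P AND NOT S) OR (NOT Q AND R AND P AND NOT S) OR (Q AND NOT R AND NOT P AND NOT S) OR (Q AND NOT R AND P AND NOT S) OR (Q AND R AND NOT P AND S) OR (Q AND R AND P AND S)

Yes, they are equivalent — the two output columns agree on all 16 assignments:
Q | R | P | S | Expression 1 | Expression 2
-------------------------------------------
0 | 0 | 0 | 0 | 0 | 0
0 | 0 | 0 | 1 | 1 | 1
0 | 0 | 1 | 0 | 0 | 0
0 | 0 | 1 | 1 | 1 | 1
0 | 1 | 0 | 0 | 1 | 1
0 | 1 | 0 | 1 | 0 | 0
0 | 1 | 1 | 0 | 1 | 1
0 | 1 | 1 | 1 | 0 | 0
1 | 0 | 0 | 0 | 1 | 1
1 | 0 | 0 | 1 | 0 | 0
1 | 0 | 1 | 0 | 1 | 1
1 | 0 | 1 | 1 | 0 | 0
1 | 1 | 0 | 0 | 0 | 0
1 | 1 | 0 | 1 | 1 | 1
1 | 1 | 1 | 0 | 0 | 0
1 | 1 | 1 | 1 | 1 | 1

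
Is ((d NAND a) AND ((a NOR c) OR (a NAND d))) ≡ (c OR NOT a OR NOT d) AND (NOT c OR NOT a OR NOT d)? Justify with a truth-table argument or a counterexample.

Yes, they are equivalent — the two output columns agree on all 8 assignments:
c | a | d | Expression 1 | Expression 2
---------------------------------------
0 | 0 | 0 | 1 | 1
0 | 0 | 1 | 1 | 1
0 | 1 | 0 | 1 | 1
0 | 1 | 1 | 0 | 0
1 | 0 | 0 | 1 | 1
1 | 0 | 1 | 1 | 1
1 | 1 | 0 | 1 | 1
1 | 1 | 1 | 0 | 0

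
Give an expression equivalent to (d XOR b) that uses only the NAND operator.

((d NAND (d NAND b)) NAND (b NAND (d NAND b)))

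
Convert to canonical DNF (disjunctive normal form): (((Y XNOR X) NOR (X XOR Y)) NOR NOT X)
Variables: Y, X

(NOT Y AND X) OR (Y AND X)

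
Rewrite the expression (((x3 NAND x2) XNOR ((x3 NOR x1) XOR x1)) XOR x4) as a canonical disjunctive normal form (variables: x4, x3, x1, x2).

(NOT x4 AND NOT x3 AND NOT x1 AND NOT x2) OR (NOT x4 AND NOT x3 AND NOT x1 AND x2) OR (NOT x4 AND NOT x3 AND x1 AND NOT x2) OR (NOT x4 AND NOT x3 AND x1 AND x2) OR (NOT x4 AND x3 AND NOT x1 AND x2) OR (NOT x4 AND x3 AND x1 AND NOT x2) OR (x4 AND x3 AND NOT x1 AND NOT x2) OR (x4 AND x3 AND x1 AND x2)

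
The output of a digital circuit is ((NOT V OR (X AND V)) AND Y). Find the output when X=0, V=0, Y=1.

Substituting: ((NOT 0 OR (0 AND 0)) AND 1)
= 1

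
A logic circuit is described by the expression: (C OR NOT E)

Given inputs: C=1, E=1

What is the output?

Substituting: (1 OR NOT 1)
= 1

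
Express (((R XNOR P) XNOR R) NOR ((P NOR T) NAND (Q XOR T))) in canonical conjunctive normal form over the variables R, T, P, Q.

(R OR T OR P OR Q) AND (R OR T OR NOT P OR Q) AND (R OR T OR NOT P OR NOT Q) AND (R OR NOT T OR P OR Q) AND (R OR NOT T OR P OR NOT Q) AND (R OR NOT T OR NOT P OR Q) AND (R OR NOT T OR NOT P OR NOT Q) AND (NOT R OR T OR P OR Q) AND (NOT R OR T OR NOT P OR Q) AND (NOT R OR T OR NOT P OR NOT Q) AND (NOT R OR NOT T OR P OR Q) AND (NOT R OR NOT T OR P OR NOT Q) AND (NOT R OR NOT T OR NOT P OR Q) AND (NOT R OR NOT T OR NOT P OR NOT Q)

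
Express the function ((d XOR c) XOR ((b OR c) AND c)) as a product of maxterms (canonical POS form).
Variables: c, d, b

ΠM(0, 1, 4, 5) = (c OR d OR b) AND (c OR d OR NOT b) AND (NOT c OR d OR b) AND (NOT c OR d OR NOT b)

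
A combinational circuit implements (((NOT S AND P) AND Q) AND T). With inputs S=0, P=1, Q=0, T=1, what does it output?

Substituting: (((NOT 0 AND 1) AND 0) AND 1)
= 0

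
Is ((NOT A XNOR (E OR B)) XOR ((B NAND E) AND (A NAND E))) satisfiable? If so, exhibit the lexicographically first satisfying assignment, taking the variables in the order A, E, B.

A=0, E=0, B=0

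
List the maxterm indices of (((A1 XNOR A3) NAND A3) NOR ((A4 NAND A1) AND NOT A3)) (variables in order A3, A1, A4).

ΠM(0, 1, 2, 3, 4, 5) = (A3 OR A1 OR A4) AND (A3 OR A1 OR NOT A4) AND (A3 OR NOT A1 OR A4) AND (A3 OR NOT A1 OR NOT A4) AND (NOT A3 OR A1 OR A4) AND (NOT A3 OR A1 OR NOT A4)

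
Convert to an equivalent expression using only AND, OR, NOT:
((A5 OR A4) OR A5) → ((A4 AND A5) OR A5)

NOT ((A5 OR A4) OR A5) OR ((A4 AND A5) OR A5)
(Implication elimination: A → B = NOT A OR B)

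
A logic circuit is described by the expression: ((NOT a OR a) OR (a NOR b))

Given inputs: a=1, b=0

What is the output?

Substituting: ((NOT 1 OR 1) OR (1 NOR 0))
= 1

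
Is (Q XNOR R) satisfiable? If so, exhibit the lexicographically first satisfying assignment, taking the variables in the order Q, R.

Q=0, R=0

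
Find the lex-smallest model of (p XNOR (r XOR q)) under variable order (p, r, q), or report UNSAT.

p=0, r=0, q=0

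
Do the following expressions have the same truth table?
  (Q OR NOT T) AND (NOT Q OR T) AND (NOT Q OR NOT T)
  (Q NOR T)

Yes, they are equivalent — the two output columns agree on all 4 assignments:
Q | T | Expression 1 | Expression 2
-----------------------------------
0 | 0 | 1 | 1
0 | 1 | 0 | 0
1 | 0 | 0 | 0
1 | 1 | 0 | 0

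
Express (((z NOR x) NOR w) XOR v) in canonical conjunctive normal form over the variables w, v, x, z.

(w OR v OR x OR z) AND (w OR NOT v OR x OR NOT z) AND (w OR NOT v OR NOT x OR z) AND (w OR NOT v OR NOT x OR NOT z) AND (NOT w OR v OR x OR z) AND (NOT w OR v OR x OR NOT z) AND (NOT w OR v OR NOT x OR z) AND (NOT w OR v OR NOT x OR NOT z)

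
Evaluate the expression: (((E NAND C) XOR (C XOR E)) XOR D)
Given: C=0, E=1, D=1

Substituting: (((1 NAND 0) XOR (0 XOR 1)) XOR 1)
= 1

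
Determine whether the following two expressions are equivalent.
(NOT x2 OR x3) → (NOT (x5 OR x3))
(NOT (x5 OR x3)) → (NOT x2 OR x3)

No, Converse is not equivalent to original (counterexample: x3=0, x2=0, x5=1)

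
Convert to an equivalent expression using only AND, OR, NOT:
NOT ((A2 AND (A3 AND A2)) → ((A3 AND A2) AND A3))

(A2 AND (A3 AND A2)) AND NOT ((A3 AND A2) AND A3)
(Negated implication: NOT(A → B) = A AND NOT B)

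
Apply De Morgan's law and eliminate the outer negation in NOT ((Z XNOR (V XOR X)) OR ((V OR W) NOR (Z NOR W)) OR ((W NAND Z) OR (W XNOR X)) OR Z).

NOT (Z XNOR (V XOR X)) AND NOT ((V OR W) NOR (Z NOR W)) AND NOT ((W NAND Z) OR (W XNOR X)) AND NOT Z
De Morgan's: NOT(OR of terms) = AND of negations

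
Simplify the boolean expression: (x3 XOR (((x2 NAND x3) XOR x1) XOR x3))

By XOR self-cancellation ((E XOR v) XOR v = E):
= ((x2 NAND x3) XOR x1)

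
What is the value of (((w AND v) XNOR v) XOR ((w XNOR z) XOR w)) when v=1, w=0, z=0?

Substituting: (((0 AND 1) XNOR 1) XOR ((0 XNOR 0) XOR 0))
= 1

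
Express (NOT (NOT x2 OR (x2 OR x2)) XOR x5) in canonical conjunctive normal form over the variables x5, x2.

(x5 OR x2) AND (x5 OR NOT x2)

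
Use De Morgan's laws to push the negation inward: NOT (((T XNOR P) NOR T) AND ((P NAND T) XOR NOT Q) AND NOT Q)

NOT ((T XNOR P) NOR T) OR NOT ((P NAND T) XOR NOT Q) OR Q
De Morgan's: NOT(AND of terms) = OR of negations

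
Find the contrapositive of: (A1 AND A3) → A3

Contrapositive: NOT A3 → NOT (A1 AND A3)
Note: A statement and its contrapositive are logically equivalent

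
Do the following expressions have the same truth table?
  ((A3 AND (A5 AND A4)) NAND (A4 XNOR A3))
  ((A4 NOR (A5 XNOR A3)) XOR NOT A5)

No. Counterexample: with A4=0, A5=0, A3=1, Expression 1 = 1 but Expression 2 = 0.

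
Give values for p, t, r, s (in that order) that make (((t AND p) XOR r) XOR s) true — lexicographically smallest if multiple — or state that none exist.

p=0, t=0, r=0, s=1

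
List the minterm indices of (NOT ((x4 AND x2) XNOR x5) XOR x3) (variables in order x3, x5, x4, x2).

Σm(3, 4, 5, 6, 8, 9, 10, 15) = (NOT x3 AND NOT x5 AND x4 AND x2) OR (NOT x3 AND x5 AND NOT x4 AND NOT x2) OR (NOT x3 AND x5 AND NOT x4 AND x2) OR (NOT x3 AND x5 AND x4 AND NOT x2) OR (x3 AND NOT x5 AND NOT x4 AND NOT x2) OR (x3 AND NOT x5 AND NOT x4 AND x2) OR (x3 AND NOT x5 AND x4 AND NOT x2) OR (x3 AND x5 AND x4 AND x2)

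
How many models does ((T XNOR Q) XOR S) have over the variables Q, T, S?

Satisfying assignments: (0,0,0), (0,1,1), (1,0,1), (1,1,0)
Count: 4 out of 8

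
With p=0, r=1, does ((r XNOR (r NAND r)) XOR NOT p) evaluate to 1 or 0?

Substituting: ((1 XNOR (1 NAND 1)) XOR NOT 0)
= 1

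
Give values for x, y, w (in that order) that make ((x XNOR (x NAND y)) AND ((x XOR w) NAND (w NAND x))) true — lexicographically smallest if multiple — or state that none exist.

x=1, y=0, w=1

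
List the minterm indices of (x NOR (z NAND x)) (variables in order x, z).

Σm() = FALSE (no minterms)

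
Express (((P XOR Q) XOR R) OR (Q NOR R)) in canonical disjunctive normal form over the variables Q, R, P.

(NOT Q AND NOT R AND NOT P) OR (NOT Q AND NOT R AND P) OR (NOT Q AND R AND NOT P) OR (Q AND NOT R AND NOT P) OR (Q AND R AND P)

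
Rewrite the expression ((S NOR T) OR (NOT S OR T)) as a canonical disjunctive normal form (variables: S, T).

(NOT S AND NOT T) OR (NOT S AND T) OR (S AND T)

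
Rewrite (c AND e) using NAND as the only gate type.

((c NAND e) NAND (c NAND e))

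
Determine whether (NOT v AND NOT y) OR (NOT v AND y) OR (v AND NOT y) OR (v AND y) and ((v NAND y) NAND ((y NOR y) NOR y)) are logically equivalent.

Yes, they are equivalent — the two output columns agree on all 4 assignments:
v | y | Expression 1 | Expression 2
-----------------------------------
0 | 0 | 1 | 1
0 | 1 | 1 | 1
1 | 0 | 1 | 1
1 | 1 | 1 | 1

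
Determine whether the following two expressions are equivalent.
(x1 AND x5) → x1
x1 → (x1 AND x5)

No, Converse is not equivalent to original (counterexample: x3=0, x5=0, x1=1)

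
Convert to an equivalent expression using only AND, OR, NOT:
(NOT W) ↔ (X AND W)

((NOT W) AND (X AND W)) OR (W AND NOT (X AND W))
(Biconditional = both true or both false)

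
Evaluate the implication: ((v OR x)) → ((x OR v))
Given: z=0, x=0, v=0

Antecedent ((v OR x)) = 0; consequent ((x OR v)) = 0.
0 → 0 = 1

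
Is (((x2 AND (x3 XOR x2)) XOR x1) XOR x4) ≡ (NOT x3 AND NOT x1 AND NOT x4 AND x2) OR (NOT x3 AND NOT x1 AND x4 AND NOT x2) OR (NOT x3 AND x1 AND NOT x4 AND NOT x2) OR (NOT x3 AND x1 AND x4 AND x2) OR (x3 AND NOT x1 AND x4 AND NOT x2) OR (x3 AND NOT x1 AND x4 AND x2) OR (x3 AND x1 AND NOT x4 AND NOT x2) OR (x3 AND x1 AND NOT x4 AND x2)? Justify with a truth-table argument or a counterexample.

Yes, they are equivalent — the two output columns agree on all 16 assignments:
x3 | x1 | x4 | x2 | Expression 1 | Expression 2
-----------------------------------------------
0 | 0 | 0 | 0 | 0 | 0
0 | 0 | 0 | 1 | 1 | 1
0 | 0 | 1 | 0 | 1 | 1
0 | 0 | 1 | 1 | 0 | 0
0 | 1 | 0 | 0 | 1 | 1
0 | 1 | 0 | 1 | 0 | 0
0 | 1 | 1 | 0 | 0 | 0
0 | 1 | 1 | 1 | 1 | 1
1 | 0 | 0 | 0 | 0 | 0
1 | 0 | 0 | 1 | 0 | 0
1 | 0 | 1 | 0 | 1 | 1
1 | 0 | 1 | 1 | 1 | 1
1 | 1 | 0 | 0 | 1 | 1
1 | 1 | 0 | 1 | 1 | 1
1 | 1 | 1 | 0 | 0 | 0
1 | 1 | 1 | 1 | 0 | 0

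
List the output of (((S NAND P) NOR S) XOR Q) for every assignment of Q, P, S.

Q | P | S | Output
------------------
0 | 0 | 0 | 0
0 | 0 | 1 | 0
0 | 1 | 0 | 0
0 | 1 | 1 | 0
1 | 0 | 0 | 1
1 | 0 | 1 | 1
1 | 1 | 0 | 1
1 | 1 | 1 | 1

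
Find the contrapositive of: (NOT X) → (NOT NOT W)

Contrapositive: NOT W → X
Note: A statement and its contrapositive are logically equivalent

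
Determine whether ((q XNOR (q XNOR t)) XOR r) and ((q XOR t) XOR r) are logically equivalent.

No. Counterexample: with q=1, r=0, t=0, Expression 1 = 0 but Expression 2 = 1.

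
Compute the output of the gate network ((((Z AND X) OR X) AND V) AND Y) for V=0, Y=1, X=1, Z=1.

Substituting: ((((1 AND 1) OR 1) AND 0) AND 1)
= 0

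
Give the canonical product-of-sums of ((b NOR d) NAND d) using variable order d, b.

ΠM() = TRUE (no maxterms)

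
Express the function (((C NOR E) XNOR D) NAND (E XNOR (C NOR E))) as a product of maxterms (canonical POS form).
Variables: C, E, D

ΠM(4) = (NOT C OR E OR D)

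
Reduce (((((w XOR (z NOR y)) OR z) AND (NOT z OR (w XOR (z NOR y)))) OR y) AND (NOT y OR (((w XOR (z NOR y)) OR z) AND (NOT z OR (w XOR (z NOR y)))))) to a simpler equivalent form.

By distribution ((E OR v) AND (E OR NOT v) = E) then distribution ((E OR v) AND (E OR NOT v) = E):
= (w XOR (z NOR y))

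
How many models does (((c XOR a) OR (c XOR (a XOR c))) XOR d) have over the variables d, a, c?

Satisfying assignments: (0,0,1), (0,1,0), (0,1,1), (1,0,0)
Count: 4 out of 8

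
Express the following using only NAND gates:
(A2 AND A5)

((A2 NAND A5) NAND (A2 NAND A5))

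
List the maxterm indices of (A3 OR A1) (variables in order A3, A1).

ΠM(0) = (A3 OR A1)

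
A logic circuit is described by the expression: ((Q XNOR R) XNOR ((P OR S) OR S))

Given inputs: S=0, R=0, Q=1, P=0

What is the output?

Substituting: ((1 XNOR 0) XNOR ((0 OR 0) OR 0))
= 1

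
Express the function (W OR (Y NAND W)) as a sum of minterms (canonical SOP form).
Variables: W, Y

Σm(0, 1, 2, 3) = (NOT W AND NOT Y) OR (NOT W AND Y) OR (W AND NOT Y) OR (W AND Y)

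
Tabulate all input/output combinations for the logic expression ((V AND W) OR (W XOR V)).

V | W | Output
--------------
0 | 0 | 0
0 | 1 | 1
1 | 0 | 1
1 | 1 | 1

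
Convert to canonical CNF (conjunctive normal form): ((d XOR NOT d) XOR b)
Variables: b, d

(NOT b OR d) AND (NOT b OR NOT d)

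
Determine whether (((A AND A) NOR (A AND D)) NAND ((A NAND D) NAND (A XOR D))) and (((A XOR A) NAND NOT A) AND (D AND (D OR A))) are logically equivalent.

No. Counterexample: with D=0, A=1, Expression 1 = 1 but Expression 2 = 0.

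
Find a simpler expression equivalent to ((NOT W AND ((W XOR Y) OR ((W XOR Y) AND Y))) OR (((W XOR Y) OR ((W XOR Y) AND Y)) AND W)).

By distribution ((E AND v) OR (E AND NOT v) = E) then absorption (E OR (E AND v) = E):
= (W XOR Y)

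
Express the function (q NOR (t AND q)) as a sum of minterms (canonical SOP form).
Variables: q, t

Σm(0, 1) = (NOT q AND NOT t) OR (NOT q AND t)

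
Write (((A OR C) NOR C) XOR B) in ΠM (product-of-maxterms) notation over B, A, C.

ΠM(1, 2, 3, 4) = (B OR A OR NOT C) AND (B OR NOT A OR C) AND (B OR NOT A OR NOT C) AND (NOT B OR A OR C)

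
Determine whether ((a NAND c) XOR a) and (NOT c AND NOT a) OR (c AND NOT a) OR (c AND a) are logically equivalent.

Yes, they are equivalent — the two output columns agree on all 4 assignments:
c | a | Expression 1 | Expression 2
-----------------------------------
0 | 0 | 1 | 1
0 | 1 | 0 | 0
1 | 0 | 1 | 1
1 | 1 | 1 | 1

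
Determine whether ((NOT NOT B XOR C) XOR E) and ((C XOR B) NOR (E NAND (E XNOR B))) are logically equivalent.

No. Counterexample: with B=0, C=0, E=1, Expression 1 = 1 but Expression 2 = 0.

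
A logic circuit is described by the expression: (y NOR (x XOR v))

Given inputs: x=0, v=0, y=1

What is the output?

Substituting: (1 NOR (0 XOR 0))
= 0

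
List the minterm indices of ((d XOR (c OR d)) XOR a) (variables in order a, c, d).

Σm(2, 4, 5, 7) = (NOT a AND c AND NOT d) OR (a AND NOT c AND NOT d) OR (a AND NOT c AND d) OR (a AND c AND d)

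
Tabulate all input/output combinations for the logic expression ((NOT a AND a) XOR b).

b | a | Output
--------------
0 | 0 | 0
0 | 1 | 0
1 | 0 | 1
1 | 1 | 1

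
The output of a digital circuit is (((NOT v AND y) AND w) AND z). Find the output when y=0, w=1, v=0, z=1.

Substituting: (((NOT 0 AND 0) AND 1) AND 1)
= 0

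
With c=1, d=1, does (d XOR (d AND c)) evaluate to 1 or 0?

Substituting: (1 XOR (1 AND 1))
= 0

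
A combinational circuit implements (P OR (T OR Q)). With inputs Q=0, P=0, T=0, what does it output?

Substituting: (0 OR (0 OR 0))
= 0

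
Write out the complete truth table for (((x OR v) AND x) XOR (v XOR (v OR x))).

v | x | Output
--------------
0 | 0 | 0
0 | 1 | 0
1 | 0 | 0
1 | 1 | 1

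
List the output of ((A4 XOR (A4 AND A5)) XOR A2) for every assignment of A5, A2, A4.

A5 | A2 | A4 | Output
---------------------
0 | 0 | 0 | 0
0 | 0 | 1 | 1
0 | 1 | 0 | 1
0 | 1 | 1 | 0
1 | 0 | 0 | 0
1 | 0 | 1 | 0
1 | 1 | 0 | 1
1 | 1 | 1 | 1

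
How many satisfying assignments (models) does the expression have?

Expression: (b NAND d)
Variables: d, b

Satisfying assignments: (0,0), (0,1), (1,0)
Count: 3 out of 4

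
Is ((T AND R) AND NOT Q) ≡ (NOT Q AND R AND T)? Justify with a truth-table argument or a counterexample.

Yes, they are equivalent — the two output columns agree on all 8 assignments:
Q | R | T | Expression 1 | Expression 2
---------------------------------------
0 | 0 | 0 | 0 | 0
0 | 0 | 1 | 0 | 0
0 | 1 | 0 | 0 | 0
0 | 1 | 1 | 1 | 1
1 | 0 | 0 | 0 | 0
1 | 0 | 1 | 0 | 0
1 | 1 | 0 | 0 | 0
1 | 1 | 1 | 0 | 0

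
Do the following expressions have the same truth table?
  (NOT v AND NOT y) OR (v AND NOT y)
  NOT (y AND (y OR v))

Yes, they are equivalent — the two output columns agree on all 4 assignments:
v | y | Expression 1 | Expression 2
-----------------------------------
0 | 0 | 1 | 1
0 | 1 | 0 | 0
1 | 0 | 1 | 1
1 | 1 | 0 | 0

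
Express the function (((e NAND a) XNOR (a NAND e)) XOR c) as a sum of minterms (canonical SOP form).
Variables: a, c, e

Σm(0, 1, 4, 5) = (NOT a AND NOT c AND NOT e) OR (NOT a AND NOT c AND e) OR (a AND NOT c AND NOT e) OR (a AND NOT c AND e)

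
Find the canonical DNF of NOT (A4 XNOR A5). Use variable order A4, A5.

(NOT A4 AND A5) OR (A4 AND NOT A5)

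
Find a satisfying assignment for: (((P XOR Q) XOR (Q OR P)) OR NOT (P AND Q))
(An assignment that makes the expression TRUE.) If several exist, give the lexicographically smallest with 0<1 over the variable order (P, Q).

P=0, Q=0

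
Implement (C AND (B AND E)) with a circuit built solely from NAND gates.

((C NAND ((B NAND E) NAND (B NAND E))) NAND (C NAND ((B NAND E) NAND (B NAND E))))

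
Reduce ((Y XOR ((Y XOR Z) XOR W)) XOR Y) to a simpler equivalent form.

By XOR self-cancellation ((E XOR v) XOR v = E):
= ((Y XOR Z) XOR W)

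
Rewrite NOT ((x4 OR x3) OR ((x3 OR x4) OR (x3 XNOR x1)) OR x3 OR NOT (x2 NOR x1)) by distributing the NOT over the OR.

NOT (x4 OR x3) AND NOT ((x3 OR x4) OR (x3 XNOR x1)) AND NOT x3 AND (x2 NOR x1)
De Morgan's: NOT(OR of terms) = AND of negations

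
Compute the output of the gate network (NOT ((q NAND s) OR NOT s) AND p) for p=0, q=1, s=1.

Substituting: (NOT ((1 NAND 1) OR NOT 1) AND 0)
= 0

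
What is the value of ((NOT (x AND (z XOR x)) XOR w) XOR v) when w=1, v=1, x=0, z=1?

Substituting: ((NOT (0 AND (1 XOR 0)) XOR 1) XOR 1)
= 1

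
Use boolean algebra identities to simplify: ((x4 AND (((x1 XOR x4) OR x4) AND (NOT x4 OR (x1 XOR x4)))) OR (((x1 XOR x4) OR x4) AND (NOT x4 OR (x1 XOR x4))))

By absorption (E OR (E AND v) = E) then distribution ((E OR v) AND (E OR NOT v) = E):
= (x1 XOR x4)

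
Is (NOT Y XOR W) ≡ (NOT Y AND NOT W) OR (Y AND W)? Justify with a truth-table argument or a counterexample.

Yes, they are equivalent — the two output columns agree on all 4 assignments:
Y | W | Expression 1 | Expression 2
-----------------------------------
0 | 0 | 1 | 1
0 | 1 | 0 | 0
1 | 0 | 0 | 0
1 | 1 | 1 | 1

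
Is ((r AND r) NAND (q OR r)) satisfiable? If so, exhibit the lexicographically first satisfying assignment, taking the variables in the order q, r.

q=0, r=0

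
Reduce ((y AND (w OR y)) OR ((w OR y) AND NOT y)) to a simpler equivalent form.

By distribution ((E AND v) OR (E AND NOT v) = E):
= (w OR y)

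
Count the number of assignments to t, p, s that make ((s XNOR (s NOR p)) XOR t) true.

Satisfying assignments: (0,1,0), (1,0,0), (1,0,1), (1,1,1)
Count: 4 out of 8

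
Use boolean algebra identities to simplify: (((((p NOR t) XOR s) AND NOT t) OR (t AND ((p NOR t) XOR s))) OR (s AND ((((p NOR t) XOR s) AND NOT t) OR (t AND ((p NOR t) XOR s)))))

By absorption (E OR (E AND v) = E) then distribution ((E AND v) OR (E AND NOT v) = E):
= ((p NOR t) XOR s)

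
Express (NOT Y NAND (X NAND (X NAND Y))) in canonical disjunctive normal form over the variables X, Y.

(NOT X AND Y) OR (X AND NOT Y) OR (X AND Y)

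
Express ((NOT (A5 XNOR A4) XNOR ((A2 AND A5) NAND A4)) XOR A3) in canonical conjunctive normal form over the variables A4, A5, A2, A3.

(A4 OR A5 OR A2 OR A3) AND (A4 OR A5 OR NOT A2 OR A3) AND (A4 OR NOT A5 OR A2 OR NOT A3) AND (A4 OR NOT A5 OR NOT A2 OR NOT A3) AND (NOT A4 OR A5 OR A2 OR NOT A3) AND (NOT A4 OR A5 OR NOT A2 OR NOT A3) AND (NOT A4 OR NOT A5 OR A2 OR A3) AND (NOT A4 OR NOT A5 OR NOT A2 OR NOT A3)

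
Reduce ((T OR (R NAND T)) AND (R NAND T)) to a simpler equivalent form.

By absorption (E AND (E OR v) = E):
= (R NAND T)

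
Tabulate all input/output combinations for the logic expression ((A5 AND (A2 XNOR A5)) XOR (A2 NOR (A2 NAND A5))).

A2 | A5 | Output
----------------
0 | 0 | 0
0 | 1 | 0
1 | 0 | 0
1 | 1 | 1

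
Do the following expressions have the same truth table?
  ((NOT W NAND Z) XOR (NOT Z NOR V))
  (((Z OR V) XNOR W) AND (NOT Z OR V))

No. Counterexample: with W=0, V=0, Z=1, Expression 1 = 1 but Expression 2 = 0.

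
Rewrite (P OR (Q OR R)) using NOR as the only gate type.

((P NOR ((Q NOR R) NOR (Q NOR R))) NOR (P NOR ((Q NOR R) NOR (Q NOR R))))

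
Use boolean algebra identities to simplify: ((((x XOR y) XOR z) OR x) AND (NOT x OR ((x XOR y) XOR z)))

By distribution ((E OR v) AND (E OR NOT v) = E):
= ((x XOR y) XOR z)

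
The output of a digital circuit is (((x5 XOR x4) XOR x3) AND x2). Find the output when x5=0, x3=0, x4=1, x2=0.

Substituting: (((0 XOR 1) XOR 0) AND 0)
= 0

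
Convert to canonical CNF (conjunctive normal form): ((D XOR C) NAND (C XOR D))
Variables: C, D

(C OR NOT D) AND (NOT C OR D)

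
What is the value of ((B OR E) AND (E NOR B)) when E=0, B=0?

Substituting: ((0 OR 0) AND (0 NOR 0))
= 0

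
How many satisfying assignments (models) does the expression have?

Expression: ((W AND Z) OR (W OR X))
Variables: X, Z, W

Satisfying assignments: (0,0,1), (0,1,1), (1,0,0), (1,0,1), (1,1,0), (1,1,1)
Count: 6 out of 8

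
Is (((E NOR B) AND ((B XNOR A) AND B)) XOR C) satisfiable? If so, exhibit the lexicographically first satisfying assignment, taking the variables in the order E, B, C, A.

E=0, B=0, C=1, A=0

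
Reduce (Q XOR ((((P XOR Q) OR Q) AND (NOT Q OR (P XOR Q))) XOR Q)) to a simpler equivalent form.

By XOR self-cancellation ((E XOR v) XOR v = E) then distribution ((E OR v) AND (E OR NOT v) = E):
= (P XOR Q)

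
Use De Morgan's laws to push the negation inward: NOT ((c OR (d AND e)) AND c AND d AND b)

NOT (c OR (d AND e)) OR NOT c OR NOT d OR NOT b
De Morgan's: NOT(AND of terms) = OR of negations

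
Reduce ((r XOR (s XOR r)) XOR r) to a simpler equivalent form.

By XOR self-cancellation ((E XOR v) XOR v = E):
= (s XOR r)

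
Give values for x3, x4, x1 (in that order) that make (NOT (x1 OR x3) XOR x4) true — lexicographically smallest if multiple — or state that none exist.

x3=0, x4=0, x1=0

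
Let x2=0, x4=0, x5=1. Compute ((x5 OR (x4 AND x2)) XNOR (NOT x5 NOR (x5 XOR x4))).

Substituting: ((1 OR (0 AND 0)) XNOR (NOT 1 NOR (1 XOR 0)))
= 0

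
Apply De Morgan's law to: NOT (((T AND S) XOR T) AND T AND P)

NOT ((T AND S) XOR T) OR NOT T OR NOT P
De Morgan's: NOT(AND of terms) = OR of negations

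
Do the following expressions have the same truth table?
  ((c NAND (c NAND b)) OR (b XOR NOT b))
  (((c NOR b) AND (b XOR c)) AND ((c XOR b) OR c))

No. Counterexample: with b=0, c=0, Expression 1 = 1 but Expression 2 = 0.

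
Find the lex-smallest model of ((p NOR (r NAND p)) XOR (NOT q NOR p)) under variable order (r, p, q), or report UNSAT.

r=0, p=0, q=1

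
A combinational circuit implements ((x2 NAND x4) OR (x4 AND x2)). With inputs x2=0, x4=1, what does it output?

Substituting: ((0 NAND 1) OR (1 AND 0))
= 1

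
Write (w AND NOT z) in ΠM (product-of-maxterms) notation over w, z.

ΠM(0, 1, 3) = (w OR z) AND (w OR NOT z) AND (NOT w OR NOT z)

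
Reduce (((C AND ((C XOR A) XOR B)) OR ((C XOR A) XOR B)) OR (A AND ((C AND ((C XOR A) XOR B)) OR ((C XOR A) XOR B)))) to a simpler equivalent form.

By absorption (E OR (E AND v) = E) then absorption (E OR (E AND v) = E):
= ((C XOR A) XOR B)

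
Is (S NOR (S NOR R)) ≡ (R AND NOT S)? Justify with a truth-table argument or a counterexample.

Yes, they are equivalent — the two output columns agree on all 4 assignments:
R | S | Expression 1 | Expression 2
-----------------------------------
0 | 0 | 0 | 0
0 | 1 | 0 | 0
1 | 0 | 1 | 1
1 | 1 | 0 | 0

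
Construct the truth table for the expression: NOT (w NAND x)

w | x | Output
--------------
0 | 0 | 0
0 | 1 | 0
1 | 0 | 0
1 | 1 | 1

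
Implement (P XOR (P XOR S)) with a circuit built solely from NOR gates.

((((P NOR ((((P NOR S) NOR (P NOR S)) NOR ((P NOR S) NOR (P NOR S))) NOR ((((P NOR P) NOR (S NOR S)) NOR ((P NOR P) NOR (S NOR S))) NOR (((P NOR P) NOR (S NOR S)) NOR ((P NOR P) NOR (S NOR S)))))) NOR (P NOR ((((P NOR S) NOR (P NOR S)) NOR ((P NOR S) NOR (P NOR S))) NOR ((((P NOR P) NOR (S NOR S)) NOR ((P NOR P) NOR (S NOR S))) NOR (((P NOR P) NOR (S NOR S)) NOR ((P NOR P) NOR (S NOR S))))))) NOR ((P NOR ((((P NOR S) NOR (P NOR S)) NOR ((P NOR S) NOR (P NOR S))) NOR ((((P NOR P) NOR (S NOR S)) NOR ((P NOR P) NOR (S NOR S))) NOR (((P NOR P) NOR (S NOR S)) NOR ((P NOR P) NOR (S NOR S)))))) NOR (P NOR ((((P NOR S) NOR (P NOR S)) NOR ((P NOR S) NOR (P NOR S))) NOR ((((P NOR P) NOR (S NOR S)) NOR ((P NOR P) NOR (S NOR S))) NOR (((P NOR P) NOR (S NOR S)) NOR ((P NOR P) NOR (S NOR S)))))))) NOR ((((P NOR P) NOR (((((P NOR S) NOR (P NOR S)) NOR ((P NOR S) NOR (P NOR S))) NOR ((((P NOR P) NOR (S NOR S)) NOR ((P NOR P) NOR (S NOR S))) NOR (((P NOR P) NOR (S NOR S)) NOR ((P NOR P) NOR (S NOR S))))) NOR ((((P NOR S) NOR (P NOR S)) NOR ((P NOR S) NOR (P NOR S))) NOR ((((P NOR P) NOR (S NOR S)) NOR ((P NOR P) NOR (S NOR S))) NOR (((P NOR P) NOR (S NOR S)) NOR ((P NOR P) NOR (S NOR S))))))) NOR ((P NOR P) NOR (((((P NOR S) NOR (P NOR S)) NOR ((P NOR S) NOR (P NOR S))) NOR ((((P NOR P) NOR (S NOR S)) NOR ((P NOR P) NOR (S NOR S))) NOR (((P NOR P) NOR (S NOR S)) NOR ((P NOR P) NOR (S NOR S))))) NOR ((((P NOR S) NOR (P NOR S)) NOR ((P NOR S) NOR (P NOR S))) NOR ((((P NOR P) NOR (S NOR S)) NOR ((P NOR P) NOR (S NOR S))) NOR (((P NOR P) NOR (S NOR S)) NOR ((P NOR P) NOR (S NOR S)))))))) NOR (((P NOR P) NOR (((((P NOR S) NOR (P NOR S)) NOR ((P NOR S) NOR (P NOR S))) NOR ((((P NOR P) NOR (S NOR S)) NOR ((P NOR P) NOR (S NOR S))) NOR (((P NOR P) NOR (S NOR S)) NOR ((P NOR P) NOR (S NOR S))))) NOR ((((P NOR S) NOR (P NOR S)) NOR ((P NOR S) NOR (P NOR S))) NOR ((((P NOR P) NOR (S NOR S)) NOR ((P NOR P) NOR (S NOR S))) NOR (((P NOR P) NOR (S NOR S)) NOR ((P NOR P) NOR (S NOR S))))))) NOR ((P NOR P) NOR (((((P NOR S) NOR (P NOR S)) NOR ((P NOR S) NOR (P NOR S))) NOR ((((P NOR P) NOR (S NOR S)) NOR ((P NOR P) NOR (S NOR S))) NOR (((P NOR P) NOR (S NOR S)) NOR ((P NOR P) NOR (S NOR S))))) NOR ((((P NOR S) NOR (P NOR S)) NOR ((P NOR S) NOR (P NOR S))) NOR ((((P NOR P) NOR (S NOR S)) NOR ((P NOR P) NOR (S NOR S))) NOR (((P NOR P) NOR (S NOR S)) NOR ((P NOR P) NOR (S NOR S))))))))))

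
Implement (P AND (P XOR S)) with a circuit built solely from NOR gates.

((P NOR P) NOR (((((P NOR S) NOR (P NOR S)) NOR ((P NOR S) NOR (P NOR S))) NOR ((((P NOR P) NOR (S NOR S)) NOR ((P NOR P) NOR (S NOR S))) NOR (((P NOR P) NOR (S NOR S)) NOR ((P NOR P) NOR (S NOR S))))) NOR ((((P NOR S) NOR (P NOR S)) NOR ((P NOR S) NOR (P NOR S))) NOR ((((P NOR P) NOR (S NOR S)) NOR ((P NOR P) NOR (S NOR S))) NOR (((P NOR P) NOR (S NOR S)) NOR ((P NOR P) NOR (S NOR S)))))))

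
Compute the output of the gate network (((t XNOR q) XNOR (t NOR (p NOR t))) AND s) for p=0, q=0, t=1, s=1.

Substituting: (((1 XNOR 0) XNOR (1 NOR (0 NOR 1))) AND 1)
= 1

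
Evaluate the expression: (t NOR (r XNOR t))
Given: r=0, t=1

Substituting: (1 NOR (0 XNOR 1))
= 0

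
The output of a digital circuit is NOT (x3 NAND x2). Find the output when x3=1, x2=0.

Substituting: NOT (1 NAND 0)
= 0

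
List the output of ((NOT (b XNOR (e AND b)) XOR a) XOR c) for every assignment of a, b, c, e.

a | b | c | e | Output
----------------------
0 | 0 | 0 | 0 | 0
0 | 0 | 0 | 1 | 0
0 | 0 | 1 | 0 | 1
0 | 0 | 1 | 1 | 1
0 | 1 | 0 | 0 | 1
0 | 1 | 0 | 1 | 0
0 | 1 | 1 | 0 | 0
0 | 1 | 1 | 1 | 1
1 | 0 | 0 | 0 | 1
1 | 0 | 0 | 1 | 1
1 | 0 | 1 | 0 | 0
1 | 0 | 1 | 1 | 0
1 | 1 | 0 | 0 | 0
1 | 1 | 0 | 1 | 1
1 | 1 | 1 | 0 | 1
1 | 1 | 1 | 1 | 0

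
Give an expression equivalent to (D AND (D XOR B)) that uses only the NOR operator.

((D NOR D) NOR (((((D NOR B) NOR (D NOR B)) NOR ((D NOR B) NOR (D NOR B))) NOR ((((D NOR D) NOR (B NOR B)) NOR ((D NOR D) NOR (B NOR B))) NOR (((D NOR D) NOR (B NOR B)) NOR ((D NOR D) NOR (B NOR B))))) NOR ((((D NOR B) NOR (D NOR B)) NOR ((D NOR B) NOR (D NOR B))) NOR ((((D NOR D) NOR (B NOR B)) NOR ((D NOR D) NOR (B NOR B))) NOR (((D NOR D) NOR (B NOR B)) NOR ((D NOR D) NOR (B NOR B)))))))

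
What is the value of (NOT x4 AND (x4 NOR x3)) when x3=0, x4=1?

Substituting: (NOT 1 AND (1 NOR 0))
= 0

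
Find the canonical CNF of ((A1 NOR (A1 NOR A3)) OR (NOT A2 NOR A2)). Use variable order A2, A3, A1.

(A2 OR A3 OR A1) AND (A2 OR A3 OR NOT A1) AND (A2 OR NOT A3 OR NOT A1) AND (NOT A2 OR A3 OR A1) AND (NOT A2 OR A3 OR NOT A1) AND (NOT A2 OR NOT A3 OR NOT A1)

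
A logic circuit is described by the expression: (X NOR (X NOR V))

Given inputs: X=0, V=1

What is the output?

Substituting: (0 NOR (0 NOR 1))
= 1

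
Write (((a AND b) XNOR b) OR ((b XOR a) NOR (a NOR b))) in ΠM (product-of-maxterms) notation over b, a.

ΠM(2) = (NOT b OR a)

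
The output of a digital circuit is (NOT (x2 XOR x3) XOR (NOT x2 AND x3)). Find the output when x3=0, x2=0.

Substituting: (NOT (0 XOR 0) XOR (NOT 0 AND 0))
= 1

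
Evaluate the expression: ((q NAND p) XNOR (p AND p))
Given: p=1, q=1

Substituting: ((1 NAND 1) XNOR (1 AND 1))
= 0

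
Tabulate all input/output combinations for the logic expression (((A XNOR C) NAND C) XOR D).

C | D | A | Output
------------------
0 | 0 | 0 | 1
0 | 0 | 1 | 1
0 | 1 | 0 | 0
0 | 1 | 1 | 0
1 | 0 | 0 | 1
1 | 0 | 1 | 0
1 | 1 | 0 | 0
1 | 1 | 1 | 1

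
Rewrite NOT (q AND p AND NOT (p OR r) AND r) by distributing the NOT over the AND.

NOT q OR NOT p OR (p OR r) OR NOT r
De Morgan's: NOT(AND of terms) = OR of negations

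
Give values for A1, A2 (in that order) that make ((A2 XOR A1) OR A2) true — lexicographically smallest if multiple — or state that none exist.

A1=0, A2=1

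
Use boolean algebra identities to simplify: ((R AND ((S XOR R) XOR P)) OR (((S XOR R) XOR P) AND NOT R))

By distribution ((E AND v) OR (E AND NOT v) = E):
= ((S XOR R) XOR P)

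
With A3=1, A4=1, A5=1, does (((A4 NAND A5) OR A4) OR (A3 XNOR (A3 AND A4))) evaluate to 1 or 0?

Substituting: (((1 NAND 1) OR 1) OR (1 XNOR (1 AND 1)))
= 1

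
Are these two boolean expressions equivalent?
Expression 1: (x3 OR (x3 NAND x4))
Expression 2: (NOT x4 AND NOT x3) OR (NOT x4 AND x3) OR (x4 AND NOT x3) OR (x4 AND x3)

Yes, they are equivalent — the two output columns agree on all 4 assignments:
x4 | x3 | Expression 1 | Expression 2
-------------------------------------
0 | 0 | 1 | 1
0 | 1 | 1 | 1
1 | 0 | 1 | 1
1 | 1 | 1 | 1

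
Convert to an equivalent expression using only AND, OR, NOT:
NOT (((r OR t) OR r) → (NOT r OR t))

((r OR t) OR r) AND NOT (NOT r OR t)
(Negated implication: NOT(A → B) = A AND NOT B)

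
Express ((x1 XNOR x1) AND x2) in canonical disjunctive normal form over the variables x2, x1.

(x2 AND NOT x1) OR (x2 AND x1)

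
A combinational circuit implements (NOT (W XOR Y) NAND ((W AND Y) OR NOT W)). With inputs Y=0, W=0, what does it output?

Substituting: (NOT (0 XOR 0) NAND ((0 AND 0) OR NOT 0))
= 0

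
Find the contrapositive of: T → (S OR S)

Contrapositive: NOT (S OR S) → NOT T
Note: A statement and its contrapositive are logically equivalent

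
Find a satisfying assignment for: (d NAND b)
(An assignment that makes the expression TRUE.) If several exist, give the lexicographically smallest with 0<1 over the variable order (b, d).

b=0, d=0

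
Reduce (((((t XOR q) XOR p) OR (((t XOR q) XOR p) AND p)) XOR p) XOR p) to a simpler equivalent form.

By XOR self-cancellation ((E XOR v) XOR v = E) then absorption (E OR (E AND v) = E):
= ((t XOR q) XOR p)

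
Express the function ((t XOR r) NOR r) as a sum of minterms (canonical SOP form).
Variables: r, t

Σm(0) = (NOT r AND NOT t)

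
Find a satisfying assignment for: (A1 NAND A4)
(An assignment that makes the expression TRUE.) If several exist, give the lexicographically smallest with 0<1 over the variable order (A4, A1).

A4=0, A1=0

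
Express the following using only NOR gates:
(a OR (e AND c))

((a NOR ((e NOR e) NOR (c NOR c))) NOR (a NOR ((e NOR e) NOR (c NOR c))))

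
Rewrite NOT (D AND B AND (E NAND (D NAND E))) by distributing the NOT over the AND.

NOT D OR NOT B OR NOT (E NAND (D NAND E))
De Morgan's: NOT(AND of terms) = OR of negations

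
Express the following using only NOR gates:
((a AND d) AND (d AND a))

((((a NOR a) NOR (d NOR d)) NOR ((a NOR a) NOR (d NOR d))) NOR (((d NOR d) NOR (a NOR a)) NOR ((d NOR d) NOR (a NOR a))))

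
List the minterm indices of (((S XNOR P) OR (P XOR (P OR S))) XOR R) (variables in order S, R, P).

Σm(0, 3, 4, 5) = (NOT S AND NOT R AND NOT P) OR (NOT S AND R AND P) OR (S AND NOT R AND NOT P) OR (S AND NOT R AND P)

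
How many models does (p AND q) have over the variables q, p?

Satisfying assignments: (1,1)
Count: 1 out of 4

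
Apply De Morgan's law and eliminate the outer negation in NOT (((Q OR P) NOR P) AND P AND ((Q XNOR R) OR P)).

NOT ((Q OR P) NOR P) OR NOT P OR NOT ((Q XNOR R) OR P)
De Morgan's: NOT(AND of terms) = OR of negations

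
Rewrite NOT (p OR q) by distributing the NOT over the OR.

NOT p AND NOT q
De Morgan's: NOT(OR of terms) = AND of negations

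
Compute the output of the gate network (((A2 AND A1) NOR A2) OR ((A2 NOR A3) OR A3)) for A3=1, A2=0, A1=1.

Substituting: (((0 AND 1) NOR 0) OR ((0 NOR 1) OR 1))
= 1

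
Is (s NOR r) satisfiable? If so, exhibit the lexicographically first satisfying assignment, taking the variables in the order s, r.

s=0, r=0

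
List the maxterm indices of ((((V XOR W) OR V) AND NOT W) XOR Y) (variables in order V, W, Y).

ΠM(0, 2, 5, 6) = (V OR W OR Y) AND (V OR NOT W OR Y) AND (NOT V OR W OR NOT Y) AND (NOT V OR NOT W OR Y)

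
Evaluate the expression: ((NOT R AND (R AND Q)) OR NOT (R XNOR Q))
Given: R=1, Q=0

Substituting: ((NOT 1 AND (1 AND 0)) OR NOT (1 XNOR 0))
= 1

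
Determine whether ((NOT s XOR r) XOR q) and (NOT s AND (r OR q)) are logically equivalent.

No. Counterexample: with s=0, r=0, q=0, Expression 1 = 1 but Expression 2 = 0.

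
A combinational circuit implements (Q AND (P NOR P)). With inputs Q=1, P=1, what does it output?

Substituting: (1 AND (1 NOR 1))
= 0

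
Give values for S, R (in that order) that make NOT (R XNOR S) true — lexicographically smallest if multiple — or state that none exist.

S=0, R=1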